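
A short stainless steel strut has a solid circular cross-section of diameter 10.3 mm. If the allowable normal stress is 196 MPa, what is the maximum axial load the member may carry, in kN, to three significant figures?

A = 83.32 mm².
P_max = σ_allow · A = 196 · 83.32 = 16330 N = 16.33 kN.

16.3 kN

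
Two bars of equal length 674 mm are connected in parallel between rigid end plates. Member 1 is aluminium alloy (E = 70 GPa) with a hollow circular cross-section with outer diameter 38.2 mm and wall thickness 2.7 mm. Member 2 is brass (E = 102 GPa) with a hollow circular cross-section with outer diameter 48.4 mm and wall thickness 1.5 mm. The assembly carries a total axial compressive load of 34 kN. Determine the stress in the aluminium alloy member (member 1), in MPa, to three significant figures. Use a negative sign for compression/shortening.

A_1 = 301.1 mm².
A_2 = 221 mm².
Equal strain + equilibrium ⇒ each member carries load in proportion to AE: A₁E₁ = 21080000 N, A₂E₂ = 22540000 N, ΣAE = 43620000 N.
σ₁ = P·E₁/ΣAE = -34000·70000/43620000 = -54.56 MPa.

-54.6 MPa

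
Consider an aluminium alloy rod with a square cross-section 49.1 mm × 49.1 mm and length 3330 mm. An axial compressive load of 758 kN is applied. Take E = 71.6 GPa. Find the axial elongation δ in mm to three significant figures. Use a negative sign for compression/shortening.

-14.6 mm

A = 2411 mm².
δ_mech = NL/(AE) = -758000·3330/(2411·71600) = -14.62 mm.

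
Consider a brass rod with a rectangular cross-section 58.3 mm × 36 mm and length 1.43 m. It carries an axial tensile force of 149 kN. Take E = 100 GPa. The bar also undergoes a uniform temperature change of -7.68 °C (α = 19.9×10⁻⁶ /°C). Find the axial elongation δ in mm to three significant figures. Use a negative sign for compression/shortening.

0.797 mm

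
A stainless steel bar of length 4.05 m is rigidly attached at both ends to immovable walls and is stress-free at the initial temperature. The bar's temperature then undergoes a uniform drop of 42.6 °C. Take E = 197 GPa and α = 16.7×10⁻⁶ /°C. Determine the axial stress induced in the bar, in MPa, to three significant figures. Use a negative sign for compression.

140 MPa

Free thermal expansion αLΔT = 16.7e-6 · 4050 · -42.6 = -2.881 mm.
The walls impose strain ε = −(-2.881)/4050 = 7.1142e-04; σ = Eε = 197000 · 7.1142e-04 = 140.1 MPa.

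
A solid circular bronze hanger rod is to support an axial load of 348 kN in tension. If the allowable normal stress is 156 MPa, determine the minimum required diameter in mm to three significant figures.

53.3 mm

Required area A ≥ P/σ_allow = 348000/156 = 2231 mm².
For a solid circular section, d ≥ √(4A/π) = 53.29 mm.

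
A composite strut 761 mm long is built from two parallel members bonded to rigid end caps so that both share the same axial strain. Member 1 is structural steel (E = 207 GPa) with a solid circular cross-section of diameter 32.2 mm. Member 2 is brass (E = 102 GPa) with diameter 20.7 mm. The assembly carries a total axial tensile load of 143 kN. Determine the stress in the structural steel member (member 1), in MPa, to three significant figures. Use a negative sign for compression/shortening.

146 MPa

A_1 = 814.3 mm².
A_2 = 336.5 mm².
Equal strain + equilibrium ⇒ each member carries load in proportion to AE: A₁E₁ = 168600000 N, A₂E₂ = 34330000 N, ΣAE = 202900000 N.
σ₁ = P·E₁/ΣAE = 143000·207000/202900000 = 145.9 MPa.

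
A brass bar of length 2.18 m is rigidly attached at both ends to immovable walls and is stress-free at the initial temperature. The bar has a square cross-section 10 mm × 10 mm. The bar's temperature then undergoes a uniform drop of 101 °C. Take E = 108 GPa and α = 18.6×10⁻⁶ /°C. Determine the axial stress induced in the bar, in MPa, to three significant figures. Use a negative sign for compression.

203 MPa

Free thermal expansion αLΔT = 18.6e-6 · 2180 · -101 = -4.095 mm.
The walls impose strain ε = −(-4.095)/2180 = 1.8786e-03; σ = Eε = 108000 · 1.8786e-03 = 202.9 MPa.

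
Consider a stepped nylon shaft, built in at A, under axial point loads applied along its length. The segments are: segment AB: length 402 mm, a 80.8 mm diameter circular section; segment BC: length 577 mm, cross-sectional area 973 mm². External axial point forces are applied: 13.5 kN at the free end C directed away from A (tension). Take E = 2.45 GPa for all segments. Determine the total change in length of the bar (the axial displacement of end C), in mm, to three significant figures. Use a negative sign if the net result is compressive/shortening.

3.70 mm

Internal axial forces (sectioning from the free end, tension +): N_BC = 13.5 kN, N_AB = 13.5 kN.
A_AB = 5128 mm².
δ_AB = 13500·402/(5128·2450) = 0.432 mm
δ_BC = 13500·577/(973·2450) = 3.268 mm
δ = Σδ_i = 3.7 mm.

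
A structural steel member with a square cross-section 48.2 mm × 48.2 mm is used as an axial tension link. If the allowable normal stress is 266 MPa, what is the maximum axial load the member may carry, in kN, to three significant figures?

618 kN

A = 2323 mm².
P_max = σ_allow · A = 266 · 2323 = 618000 N = 618 kN.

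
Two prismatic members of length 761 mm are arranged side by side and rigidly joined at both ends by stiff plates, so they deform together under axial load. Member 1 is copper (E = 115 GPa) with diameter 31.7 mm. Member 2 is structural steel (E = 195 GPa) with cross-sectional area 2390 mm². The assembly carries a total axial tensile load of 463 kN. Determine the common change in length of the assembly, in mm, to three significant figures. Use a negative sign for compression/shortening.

A_1 = 789.2 mm².
Equal strain + equilibrium ⇒ each member carries load in proportion to AE: A₁E₁ = 90760000 N, A₂E₂ = 466000000 N, ΣAE = 556800000 N.
δ = PL/ΣAE = 463000·761/556800000 = 0.6328 mm.

0.633 mm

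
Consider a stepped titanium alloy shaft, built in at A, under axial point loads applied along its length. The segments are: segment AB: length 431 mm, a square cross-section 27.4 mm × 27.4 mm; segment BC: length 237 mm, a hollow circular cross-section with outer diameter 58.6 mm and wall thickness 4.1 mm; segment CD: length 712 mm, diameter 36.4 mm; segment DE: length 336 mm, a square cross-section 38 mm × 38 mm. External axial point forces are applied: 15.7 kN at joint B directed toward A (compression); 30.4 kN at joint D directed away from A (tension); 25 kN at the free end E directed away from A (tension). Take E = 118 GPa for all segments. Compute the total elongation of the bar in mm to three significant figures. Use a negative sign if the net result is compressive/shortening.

0.722 mm

Internal axial forces (sectioning from the free end, tension +): N_DE = 25 kN, N_CD = 55.4 kN, N_BC = 55.4 kN, N_AB = 39.7 kN.
A_AB = 750.8 mm².
A_BC = 702 mm².
A_CD = 1041 mm².
A_DE = 1444 mm².
δ_AB = 39700·431/(750.8·118000) = 0.1931 mm
δ_BC = 55400·237/(702·118000) = 0.1585 mm
δ_CD = 55400·712/(1041·118000) = 0.3212 mm
δ_DE = 25000·336/(1444·118000) = 0.0493 mm
δ = Σδ_i = 0.7222 mm.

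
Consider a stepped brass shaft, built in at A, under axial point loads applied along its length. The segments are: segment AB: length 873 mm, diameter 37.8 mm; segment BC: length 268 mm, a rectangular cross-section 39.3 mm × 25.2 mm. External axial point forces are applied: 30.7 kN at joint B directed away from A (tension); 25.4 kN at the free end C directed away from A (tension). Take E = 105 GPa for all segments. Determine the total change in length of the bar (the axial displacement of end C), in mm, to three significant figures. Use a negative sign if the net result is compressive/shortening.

Internal axial forces (sectioning from the free end, tension +): N_BC = 25.4 kN, N_AB = 56.1 kN.
A_AB = 1122 mm².
A_BC = 990.4 mm².
δ_AB = 56100·873/(1122·105000) = 0.4156 mm
δ_BC = 25400·268/(990.4·105000) = 0.06546 mm
δ = Σδ_i = 0.4811 mm.

0.481 mm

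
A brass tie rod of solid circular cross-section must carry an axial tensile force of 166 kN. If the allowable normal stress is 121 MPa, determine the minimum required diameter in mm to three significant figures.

41.8 mm

Required area A ≥ P/σ_allow = 166000/121 = 1372 mm².
For a solid circular section, d ≥ √(4A/π) = 41.79 mm.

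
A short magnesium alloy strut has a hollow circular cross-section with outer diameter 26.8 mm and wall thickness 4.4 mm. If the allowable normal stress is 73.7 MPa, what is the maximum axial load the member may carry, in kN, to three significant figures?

22.8 kN

A = 309.6 mm².
P_max = σ_allow · A = 73.7 · 309.6 = 22820 N = 22.82 kN.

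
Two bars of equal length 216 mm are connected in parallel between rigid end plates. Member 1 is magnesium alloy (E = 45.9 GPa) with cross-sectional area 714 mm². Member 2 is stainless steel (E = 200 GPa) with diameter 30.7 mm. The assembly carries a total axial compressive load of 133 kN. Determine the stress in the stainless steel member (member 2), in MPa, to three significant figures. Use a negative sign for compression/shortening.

A_2 = 740.2 mm².
Equal strain + equilibrium ⇒ each member carries load in proportion to AE: A₁E₁ = 32770000 N, A₂E₂ = 148000000 N, ΣAE = 180800000 N.
σ₂ = P·E₂/ΣAE = -133000·200000/180800000 = -147.1 MPa.

-147 MPa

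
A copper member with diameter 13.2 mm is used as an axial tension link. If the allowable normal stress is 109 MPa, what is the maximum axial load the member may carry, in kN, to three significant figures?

A = 136.8 mm².
P_max = σ_allow · A = 109 · 136.8 = 14920 N = 14.92 kN.

14.9 kN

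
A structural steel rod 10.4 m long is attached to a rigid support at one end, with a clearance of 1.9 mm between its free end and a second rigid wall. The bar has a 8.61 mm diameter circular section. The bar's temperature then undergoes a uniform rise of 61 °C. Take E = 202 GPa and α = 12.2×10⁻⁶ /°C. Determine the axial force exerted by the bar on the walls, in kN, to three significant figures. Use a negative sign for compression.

-6.60 kN

Free thermal expansion αLΔT = 12.2e-6 · 10400 · 61 = 7.74 mm.
The walls engage after the gap closes; constrained expansion = 7.74 − 1.9 = 5.84 mm.
The walls impose strain ε = −(5.84)/10400 = -5.6151e-04; σ = Eε = 202000 · -5.6151e-04 = -113.4 MPa.
Wall reaction R = σ·A = -113.4·58.22 = -6604 N = -6.604 kN.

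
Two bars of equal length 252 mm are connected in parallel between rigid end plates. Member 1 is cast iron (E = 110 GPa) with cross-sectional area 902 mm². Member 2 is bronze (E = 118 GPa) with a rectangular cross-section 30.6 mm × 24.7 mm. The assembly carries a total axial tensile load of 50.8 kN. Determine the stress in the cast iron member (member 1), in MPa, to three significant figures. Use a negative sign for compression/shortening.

A_2 = 755.8 mm².
Equal strain + equilibrium ⇒ each member carries load in proportion to AE: A₁E₁ = 99220000 N, A₂E₂ = 89190000 N, ΣAE = 188400000 N.
σ₁ = P·E₁/ΣAE = 50800·110000/188400000 = 29.66 MPa.

29.7 MPa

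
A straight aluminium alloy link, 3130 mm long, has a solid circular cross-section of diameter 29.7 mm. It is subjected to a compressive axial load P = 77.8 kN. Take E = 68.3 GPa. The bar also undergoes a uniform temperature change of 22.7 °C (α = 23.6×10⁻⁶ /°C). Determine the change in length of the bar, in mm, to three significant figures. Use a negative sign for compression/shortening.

-3.47 mm

A = 692.8 mm².
δ_mech = NL/(AE) = -77800·3130/(692.8·68300) = -5.146 mm.
δ_thermal = αLΔT = 23.6e-6·3130·22.7 = 1.677 mm.
δ = δ_mech + δ_thermal = -3.47 mm.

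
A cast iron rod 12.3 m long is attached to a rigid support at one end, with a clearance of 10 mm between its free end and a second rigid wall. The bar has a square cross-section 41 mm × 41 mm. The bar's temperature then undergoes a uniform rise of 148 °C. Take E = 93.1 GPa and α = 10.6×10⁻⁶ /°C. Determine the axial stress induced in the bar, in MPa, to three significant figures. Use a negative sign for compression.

-70.4 MPa

Free thermal expansion αLΔT = 10.6e-6 · 12300 · 148 = 19.3 mm.
The walls engage after the gap closes; constrained expansion = 19.3 − 10 = 9.296 mm.
The walls impose strain ε = −(9.296)/12300 = -7.5579e-04; σ = Eε = 93100 · -7.5579e-04 = -70.36 MPa.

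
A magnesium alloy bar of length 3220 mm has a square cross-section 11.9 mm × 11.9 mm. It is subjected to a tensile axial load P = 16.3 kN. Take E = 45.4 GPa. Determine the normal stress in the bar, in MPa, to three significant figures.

A = 141.6 mm².
σ = N/A = 16300/141.6 = 115.1 MPa.

115 MPa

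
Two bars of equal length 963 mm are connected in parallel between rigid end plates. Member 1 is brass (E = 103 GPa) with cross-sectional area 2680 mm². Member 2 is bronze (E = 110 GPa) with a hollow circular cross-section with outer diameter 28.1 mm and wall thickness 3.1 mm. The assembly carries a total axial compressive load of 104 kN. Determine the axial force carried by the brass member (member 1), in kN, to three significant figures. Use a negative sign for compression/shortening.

A_2 = 243.5 mm².
Equal strain + equilibrium ⇒ each member carries load in proportion to AE: A₁E₁ = 276000000 N, A₂E₂ = 26780000 N, ΣAE = 302800000 N.
F₁ = P·A₁E₁/ΣAE = -104000·276000000/302800000 = -94800 N.

-94.8 kN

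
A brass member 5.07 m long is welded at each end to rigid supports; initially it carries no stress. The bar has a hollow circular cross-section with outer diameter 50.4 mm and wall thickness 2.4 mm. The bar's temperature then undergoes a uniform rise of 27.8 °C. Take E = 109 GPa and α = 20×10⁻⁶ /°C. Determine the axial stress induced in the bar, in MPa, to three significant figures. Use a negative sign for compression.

-60.6 MPa

Free thermal expansion αLΔT = 20e-6 · 5070 · 27.8 = 2.819 mm.
The walls impose strain ε = −(2.819)/5070 = -5.5600e-04; σ = Eε = 109000 · -5.5600e-04 = -60.6 MPa.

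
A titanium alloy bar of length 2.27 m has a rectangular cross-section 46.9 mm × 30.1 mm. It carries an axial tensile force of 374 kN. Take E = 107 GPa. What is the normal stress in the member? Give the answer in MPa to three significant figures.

265 MPa

A = 1412 mm².
σ = N/A = 374000/1412 = 264.9 MPa.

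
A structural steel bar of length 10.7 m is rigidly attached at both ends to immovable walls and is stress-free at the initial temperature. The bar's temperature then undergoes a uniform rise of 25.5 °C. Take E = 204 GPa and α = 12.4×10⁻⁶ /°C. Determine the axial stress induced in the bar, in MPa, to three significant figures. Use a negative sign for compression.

-64.5 MPa

Free thermal expansion αLΔT = 12.4e-6 · 10700 · 25.5 = 3.383 mm.
The walls impose strain ε = −(3.383)/10700 = -3.1620e-04; σ = Eε = 204000 · -3.1620e-04 = -64.5 MPa.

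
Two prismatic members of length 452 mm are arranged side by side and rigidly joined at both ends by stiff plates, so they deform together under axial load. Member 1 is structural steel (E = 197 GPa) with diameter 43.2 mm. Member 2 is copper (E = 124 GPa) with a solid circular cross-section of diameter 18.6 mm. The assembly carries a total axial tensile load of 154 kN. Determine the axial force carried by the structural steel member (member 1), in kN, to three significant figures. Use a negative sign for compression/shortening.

138 kN

A_1 = 1466 mm².
A_2 = 271.7 mm².
Equal strain + equilibrium ⇒ each member carries load in proportion to AE: A₁E₁ = 288800000 N, A₂E₂ = 33690000 N, ΣAE = 322400000 N.
F₁ = P·A₁E₁/ΣAE = 154000·288800000/322400000 = 137900 N.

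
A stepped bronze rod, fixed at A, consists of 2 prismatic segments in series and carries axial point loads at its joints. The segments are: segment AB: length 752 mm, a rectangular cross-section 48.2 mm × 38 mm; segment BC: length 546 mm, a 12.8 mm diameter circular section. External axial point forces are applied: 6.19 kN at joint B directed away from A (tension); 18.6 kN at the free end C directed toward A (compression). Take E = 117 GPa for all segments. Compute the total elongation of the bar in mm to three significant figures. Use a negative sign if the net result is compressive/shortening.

-0.718 mm

Internal axial forces (sectioning from the free end, tension +): N_BC = -18.6 kN, N_AB = -12.41 kN.
A_AB = 1832 mm².
A_BC = 128.7 mm².
δ_AB = -12410·752/(1832·117000) = -0.04355 mm
δ_BC = -18600·546/(128.7·117000) = -0.6745 mm
δ = Σδ_i = -0.7181 mm.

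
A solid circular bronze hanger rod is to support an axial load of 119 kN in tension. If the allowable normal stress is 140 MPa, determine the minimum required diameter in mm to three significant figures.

32.9 mm

Required area A ≥ P/σ_allow = 119000/140 = 850 mm².
For a solid circular section, d ≥ √(4A/π) = 32.9 mm.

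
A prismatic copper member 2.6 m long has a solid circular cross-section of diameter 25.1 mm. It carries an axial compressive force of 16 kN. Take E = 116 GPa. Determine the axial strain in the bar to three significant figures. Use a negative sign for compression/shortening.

-2.79e-04

A = 494.8 mm².
σ = N/A = -32.34 MPa; ε = σ/E = -32.34/116000 = -2.788e-04.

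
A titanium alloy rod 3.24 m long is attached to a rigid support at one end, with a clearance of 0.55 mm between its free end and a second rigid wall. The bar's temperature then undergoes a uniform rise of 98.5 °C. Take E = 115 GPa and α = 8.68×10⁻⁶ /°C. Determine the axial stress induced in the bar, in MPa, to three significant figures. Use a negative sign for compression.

Free thermal expansion αLΔT = 8.68e-6 · 3240 · 98.5 = 2.77 mm.
The walls engage after the gap closes; constrained expansion = 2.77 − 0.55 = 2.22 mm.
The walls impose strain ε = −(2.22)/3240 = -6.8523e-04; σ = Eε = 115000 · -6.8523e-04 = -78.8 MPa.

-78.8 MPa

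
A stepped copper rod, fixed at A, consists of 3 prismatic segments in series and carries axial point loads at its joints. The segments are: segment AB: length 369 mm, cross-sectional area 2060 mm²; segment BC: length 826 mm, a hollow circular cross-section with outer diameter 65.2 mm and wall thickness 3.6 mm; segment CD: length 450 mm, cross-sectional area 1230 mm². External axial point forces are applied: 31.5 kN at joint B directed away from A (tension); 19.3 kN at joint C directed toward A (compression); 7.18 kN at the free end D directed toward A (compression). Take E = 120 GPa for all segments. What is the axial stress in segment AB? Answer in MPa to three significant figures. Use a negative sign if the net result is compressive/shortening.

2.44 MPa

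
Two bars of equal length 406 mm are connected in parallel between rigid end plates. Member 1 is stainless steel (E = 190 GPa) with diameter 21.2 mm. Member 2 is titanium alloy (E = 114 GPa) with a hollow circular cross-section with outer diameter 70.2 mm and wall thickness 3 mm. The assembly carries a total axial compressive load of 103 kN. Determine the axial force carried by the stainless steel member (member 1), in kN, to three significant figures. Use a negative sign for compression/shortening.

-49.6 kN

A_1 = 353 mm².
A_2 = 633.3 mm².
Equal strain + equilibrium ⇒ each member carries load in proportion to AE: A₁E₁ = 67070000 N, A₂E₂ = 72200000 N, ΣAE = 139300000 N.
F₁ = P·A₁E₁/ΣAE = -103000·67070000/139300000 = -49600 N.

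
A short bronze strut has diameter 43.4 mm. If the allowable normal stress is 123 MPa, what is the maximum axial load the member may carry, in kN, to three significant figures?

A = 1479 mm².
P_max = σ_allow · A = 123 · 1479 = 182000 N = 182 kN.

182 kN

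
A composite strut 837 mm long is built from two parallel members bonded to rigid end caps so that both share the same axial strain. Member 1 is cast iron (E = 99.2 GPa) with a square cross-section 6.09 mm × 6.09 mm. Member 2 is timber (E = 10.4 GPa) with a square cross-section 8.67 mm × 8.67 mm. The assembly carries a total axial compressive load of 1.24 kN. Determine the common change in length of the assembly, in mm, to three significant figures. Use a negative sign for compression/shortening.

-0.233 mm

A_1 = 37.09 mm².
A_2 = 75.17 mm².
Equal strain + equilibrium ⇒ each member carries load in proportion to AE: A₁E₁ = 3679000 N, A₂E₂ = 781800 N, ΣAE = 4461000 N.
δ = PL/ΣAE = -1240·837/4461000 = -0.2327 mm.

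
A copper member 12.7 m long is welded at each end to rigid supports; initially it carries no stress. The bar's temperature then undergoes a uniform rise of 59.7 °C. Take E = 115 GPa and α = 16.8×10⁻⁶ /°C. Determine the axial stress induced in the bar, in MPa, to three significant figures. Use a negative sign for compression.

Free thermal expansion αLΔT = 16.8e-6 · 12700 · 59.7 = 12.74 mm.
The walls impose strain ε = −(12.74)/12700 = -1.0030e-03; σ = Eε = 115000 · -1.0030e-03 = -115.3 MPa.

-115 MPa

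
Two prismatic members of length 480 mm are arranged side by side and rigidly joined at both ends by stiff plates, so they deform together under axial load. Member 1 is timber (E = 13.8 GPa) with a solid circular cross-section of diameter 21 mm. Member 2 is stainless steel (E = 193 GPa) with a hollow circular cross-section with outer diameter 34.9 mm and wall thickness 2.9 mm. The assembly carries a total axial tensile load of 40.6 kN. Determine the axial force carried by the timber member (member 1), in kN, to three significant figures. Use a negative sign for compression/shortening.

3.18 kN

A_1 = 346.4 mm².
A_2 = 291.5 mm².
Equal strain + equilibrium ⇒ each member carries load in proportion to AE: A₁E₁ = 4780000 N, A₂E₂ = 56270000 N, ΣAE = 61050000 N.
F₁ = P·A₁E₁/ΣAE = 40600·4780000/61050000 = 3179 N.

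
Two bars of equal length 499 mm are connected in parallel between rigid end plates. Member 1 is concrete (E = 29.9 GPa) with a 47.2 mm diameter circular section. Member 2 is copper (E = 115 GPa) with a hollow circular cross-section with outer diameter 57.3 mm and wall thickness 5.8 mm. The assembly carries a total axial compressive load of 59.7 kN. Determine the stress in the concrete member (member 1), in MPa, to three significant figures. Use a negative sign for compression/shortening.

A_1 = 1750 mm².
A_2 = 938.4 mm².
Equal strain + equilibrium ⇒ each member carries load in proportion to AE: A₁E₁ = 52320000 N, A₂E₂ = 107900000 N, ΣAE = 160200000 N.
σ₁ = P·E₁/ΣAE = -59700·29900/160200000 = -11.14 MPa.

-11.1 MPa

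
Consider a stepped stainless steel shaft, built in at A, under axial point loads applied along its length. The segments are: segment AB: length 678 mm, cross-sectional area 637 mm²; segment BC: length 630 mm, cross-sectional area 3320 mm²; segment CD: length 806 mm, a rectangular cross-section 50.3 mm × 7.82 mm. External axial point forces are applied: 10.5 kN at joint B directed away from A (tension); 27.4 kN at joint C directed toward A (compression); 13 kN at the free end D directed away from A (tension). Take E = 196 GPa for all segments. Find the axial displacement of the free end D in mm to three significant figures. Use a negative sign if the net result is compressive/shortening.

Internal axial forces (sectioning from the free end, tension +): N_CD = 13 kN, N_BC = -14.4 kN, N_AB = -3.9 kN.
A_CD = 393.3 mm².
δ_AB = -3900·678/(637·196000) = -0.02118 mm
δ_BC = -14400·630/(3320·196000) = -0.01394 mm
δ_CD = 13000·806/(393.3·196000) = 0.1359 mm
δ = Σδ_i = 0.1008 mm.

0.101 mm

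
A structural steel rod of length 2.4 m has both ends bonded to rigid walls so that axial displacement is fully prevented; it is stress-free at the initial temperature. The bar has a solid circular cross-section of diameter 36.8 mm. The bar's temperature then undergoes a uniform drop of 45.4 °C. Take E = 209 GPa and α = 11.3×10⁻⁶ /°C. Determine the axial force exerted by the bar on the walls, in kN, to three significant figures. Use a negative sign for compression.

114 kN

Free thermal expansion αLΔT = 11.3e-6 · 2400 · -45.4 = -1.231 mm.
The walls impose strain ε = −(-1.231)/2400 = 5.1302e-04; σ = Eε = 209000 · 5.1302e-04 = 107.2 MPa.
Wall reaction R = σ·A = 107.2·1064 = 114000 N = 114 kN.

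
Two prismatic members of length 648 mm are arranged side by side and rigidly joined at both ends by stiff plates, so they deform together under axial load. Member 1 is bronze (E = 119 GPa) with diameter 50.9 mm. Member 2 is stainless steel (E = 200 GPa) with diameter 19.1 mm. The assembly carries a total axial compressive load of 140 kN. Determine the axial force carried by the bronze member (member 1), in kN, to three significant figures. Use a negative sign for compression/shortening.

-113 kN

A_1 = 2035 mm².
A_2 = 286.5 mm².
Equal strain + equilibrium ⇒ each member carries load in proportion to AE: A₁E₁ = 242100000 N, A₂E₂ = 57300000 N, ΣAE = 299400000 N.
F₁ = P·A₁E₁/ΣAE = -140000·242100000/299400000 = -113200 N.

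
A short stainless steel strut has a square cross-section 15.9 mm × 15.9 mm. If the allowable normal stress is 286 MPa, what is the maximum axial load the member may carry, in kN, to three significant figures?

72.3 kN

A = 252.8 mm².
P_max = σ_allow · A = 286 · 252.8 = 72300 N = 72.3 kN.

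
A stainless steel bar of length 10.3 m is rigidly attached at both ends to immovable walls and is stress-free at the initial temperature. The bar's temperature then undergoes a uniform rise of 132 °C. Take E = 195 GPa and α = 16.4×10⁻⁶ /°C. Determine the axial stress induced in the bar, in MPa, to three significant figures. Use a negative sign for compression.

Free thermal expansion αLΔT = 16.4e-6 · 10300 · 132 = 22.3 mm.
The walls impose strain ε = −(22.3)/10300 = -2.1648e-03; σ = Eε = 195000 · -2.1648e-03 = -422.1 MPa.

-422 MPa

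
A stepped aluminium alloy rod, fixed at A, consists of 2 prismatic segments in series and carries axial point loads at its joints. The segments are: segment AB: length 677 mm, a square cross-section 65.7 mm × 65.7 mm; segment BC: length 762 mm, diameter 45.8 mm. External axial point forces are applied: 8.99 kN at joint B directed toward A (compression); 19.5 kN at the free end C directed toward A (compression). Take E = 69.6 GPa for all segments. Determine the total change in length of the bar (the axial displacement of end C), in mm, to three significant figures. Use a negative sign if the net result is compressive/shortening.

Internal axial forces (sectioning from the free end, tension +): N_BC = -19.5 kN, N_AB = -28.49 kN.
A_AB = 4316 mm².
A_BC = 1647 mm².
δ_AB = -28490·677/(4316·69600) = -0.0642 mm
δ_BC = -19500·762/(1647·69600) = -0.1296 mm
δ = Σδ_i = -0.1938 mm.

-0.194 mm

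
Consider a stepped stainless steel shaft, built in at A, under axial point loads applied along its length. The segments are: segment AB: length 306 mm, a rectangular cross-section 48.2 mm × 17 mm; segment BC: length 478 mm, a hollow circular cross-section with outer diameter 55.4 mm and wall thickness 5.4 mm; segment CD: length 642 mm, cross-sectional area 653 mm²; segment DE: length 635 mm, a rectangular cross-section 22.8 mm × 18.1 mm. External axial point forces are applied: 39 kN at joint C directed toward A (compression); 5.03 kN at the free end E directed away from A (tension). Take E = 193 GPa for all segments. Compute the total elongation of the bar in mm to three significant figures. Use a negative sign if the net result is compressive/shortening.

-0.0992 mm

Internal axial forces (sectioning from the free end, tension +): N_DE = 5.03 kN, N_CD = 5.03 kN, N_BC = -33.97 kN, N_AB = -33.97 kN.
A_AB = 819.4 mm².
A_BC = 848.2 mm².
A_DE = 412.7 mm².
δ_AB = -33970·306/(819.4·193000) = -0.06573 mm
δ_BC = -33970·478/(848.2·193000) = -0.09919 mm
δ_CD = 5030·642/(653·193000) = 0.02562 mm
δ_DE = 5030·635/(412.7·193000) = 0.0401 mm
δ = Σδ_i = -0.09919 mm.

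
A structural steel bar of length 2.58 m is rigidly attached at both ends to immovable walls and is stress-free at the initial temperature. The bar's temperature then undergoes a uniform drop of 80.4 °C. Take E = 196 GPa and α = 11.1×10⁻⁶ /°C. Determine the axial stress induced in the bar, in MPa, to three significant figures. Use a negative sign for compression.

175 MPa

Free thermal expansion αLΔT = 11.1e-6 · 2580 · -80.4 = -2.302 mm.
The walls impose strain ε = −(-2.302)/2580 = 8.9244e-04; σ = Eε = 196000 · 8.9244e-04 = 174.9 MPa.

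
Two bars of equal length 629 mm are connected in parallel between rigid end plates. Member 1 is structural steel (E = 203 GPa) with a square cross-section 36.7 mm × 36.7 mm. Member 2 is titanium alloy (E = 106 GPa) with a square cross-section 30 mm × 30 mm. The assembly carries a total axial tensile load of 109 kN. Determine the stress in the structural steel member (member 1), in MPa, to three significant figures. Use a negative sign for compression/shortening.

A_1 = 1347 mm².
A_2 = 900 mm².
Equal strain + equilibrium ⇒ each member carries load in proportion to AE: A₁E₁ = 273400000 N, A₂E₂ = 95400000 N, ΣAE = 368800000 N.
σ₁ = P·E₁/ΣAE = 109000·203000/368800000 = 59.99 MPa.

60.0 MPa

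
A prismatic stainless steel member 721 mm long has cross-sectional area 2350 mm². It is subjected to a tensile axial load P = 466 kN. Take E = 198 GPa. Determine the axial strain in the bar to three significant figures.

0.00100

σ = N/A = 198.3 MPa; ε = σ/E = 198.3/198000 = 1.002e-03.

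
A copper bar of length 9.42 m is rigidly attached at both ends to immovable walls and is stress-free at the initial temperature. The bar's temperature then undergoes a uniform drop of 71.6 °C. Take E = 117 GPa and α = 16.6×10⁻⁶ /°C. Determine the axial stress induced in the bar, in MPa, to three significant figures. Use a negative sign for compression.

Free thermal expansion αLΔT = 16.6e-6 · 9420 · -71.6 = -11.2 mm.
The walls impose strain ε = −(-11.2)/9420 = 1.1886e-03; σ = Eε = 117000 · 1.1886e-03 = 139.1 MPa.

139 MPa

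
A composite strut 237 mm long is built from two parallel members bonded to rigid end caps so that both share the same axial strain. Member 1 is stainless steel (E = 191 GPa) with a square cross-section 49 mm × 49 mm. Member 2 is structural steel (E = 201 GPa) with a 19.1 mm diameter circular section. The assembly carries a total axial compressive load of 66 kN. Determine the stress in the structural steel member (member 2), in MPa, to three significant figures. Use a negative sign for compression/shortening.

A_1 = 2401 mm².
A_2 = 286.5 mm².
Equal strain + equilibrium ⇒ each member carries load in proportion to AE: A₁E₁ = 458600000 N, A₂E₂ = 57590000 N, ΣAE = 516200000 N.
σ₂ = P·E₂/ΣAE = -66000·201000/516200000 = -25.7 MPa.

-25.7 MPa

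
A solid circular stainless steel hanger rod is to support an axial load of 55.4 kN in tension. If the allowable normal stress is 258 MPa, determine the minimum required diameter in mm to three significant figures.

16.5 mm

Required area A ≥ P/σ_allow = 55400/258 = 214.7 mm².
For a solid circular section, d ≥ √(4A/π) = 16.53 mm.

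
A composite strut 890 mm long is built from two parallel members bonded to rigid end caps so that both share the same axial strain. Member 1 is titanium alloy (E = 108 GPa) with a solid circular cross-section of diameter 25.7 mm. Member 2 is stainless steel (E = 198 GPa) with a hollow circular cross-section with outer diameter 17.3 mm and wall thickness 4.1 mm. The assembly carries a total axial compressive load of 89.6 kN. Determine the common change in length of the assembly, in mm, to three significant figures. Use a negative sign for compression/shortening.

A_1 = 518.7 mm².
A_2 = 170 mm².
Equal strain + equilibrium ⇒ each member carries load in proportion to AE: A₁E₁ = 56020000 N, A₂E₂ = 33660000 N, ΣAE = 89690000 N.
δ = PL/ΣAE = -89600·890/89690000 = -0.8891 mm.

-0.889 mm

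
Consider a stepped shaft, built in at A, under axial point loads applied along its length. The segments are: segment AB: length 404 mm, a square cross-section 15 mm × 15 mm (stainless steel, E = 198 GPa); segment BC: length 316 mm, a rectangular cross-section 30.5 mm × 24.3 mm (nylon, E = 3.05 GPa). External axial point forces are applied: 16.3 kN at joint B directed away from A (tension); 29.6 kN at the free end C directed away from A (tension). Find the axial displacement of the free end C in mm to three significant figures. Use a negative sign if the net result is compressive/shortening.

4.55 mm

Internal axial forces (sectioning from the free end, tension +): N_BC = 29.6 kN, N_AB = 45.9 kN.
A_AB = 225 mm².
A_BC = 741.1 mm².
δ_AB = 45900·404/(225·198000) = 0.4162 mm
δ_BC = 29600·316/(741.1·3050) = 4.138 mm
δ = Σδ_i = 4.554 mm.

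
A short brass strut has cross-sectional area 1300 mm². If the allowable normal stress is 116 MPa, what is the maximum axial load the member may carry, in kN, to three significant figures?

151 kN

P_max = σ_allow · A = 116 · 1300 = 150800 N = 150.8 kN.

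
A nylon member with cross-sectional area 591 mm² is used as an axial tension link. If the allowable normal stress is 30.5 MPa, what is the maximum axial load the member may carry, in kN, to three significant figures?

18.0 kN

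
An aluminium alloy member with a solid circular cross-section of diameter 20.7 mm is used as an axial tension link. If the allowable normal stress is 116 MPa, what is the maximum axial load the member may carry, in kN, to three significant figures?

A = 336.5 mm².
P_max = σ_allow · A = 116 · 336.5 = 39040 N = 39.04 kN.

39.0 kN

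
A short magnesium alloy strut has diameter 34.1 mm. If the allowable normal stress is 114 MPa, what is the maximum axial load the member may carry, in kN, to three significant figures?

104 kN

A = 913.3 mm².
P_max = σ_allow · A = 114 · 913.3 = 104100 N = 104.1 kN.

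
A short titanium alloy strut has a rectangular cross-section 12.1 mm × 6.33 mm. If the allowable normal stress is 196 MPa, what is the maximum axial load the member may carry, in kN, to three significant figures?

15.0 kN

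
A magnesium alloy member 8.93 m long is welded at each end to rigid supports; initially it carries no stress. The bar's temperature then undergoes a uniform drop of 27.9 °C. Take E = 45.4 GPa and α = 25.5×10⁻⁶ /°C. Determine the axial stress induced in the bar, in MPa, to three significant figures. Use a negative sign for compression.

Free thermal expansion αLΔT = 25.5e-6 · 8930 · -27.9 = -6.353 mm.
The walls impose strain ε = −(-6.353)/8930 = 7.1145e-04; σ = Eε = 45400 · 7.1145e-04 = 32.3 MPa.

32.3 MPa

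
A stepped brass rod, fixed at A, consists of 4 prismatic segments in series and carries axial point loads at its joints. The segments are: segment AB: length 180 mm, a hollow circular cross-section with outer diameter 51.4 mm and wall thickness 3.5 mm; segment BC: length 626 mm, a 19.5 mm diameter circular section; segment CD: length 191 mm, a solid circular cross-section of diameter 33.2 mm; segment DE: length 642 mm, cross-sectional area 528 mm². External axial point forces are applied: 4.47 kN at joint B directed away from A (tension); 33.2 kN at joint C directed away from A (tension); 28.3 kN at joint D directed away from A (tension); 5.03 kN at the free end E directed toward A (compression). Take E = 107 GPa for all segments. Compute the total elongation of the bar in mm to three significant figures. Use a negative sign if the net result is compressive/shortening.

Internal axial forces (sectioning from the free end, tension +): N_DE = -5.03 kN, N_CD = 23.27 kN, N_BC = 56.47 kN, N_AB = 60.94 kN.
A_AB = 526.7 mm².
A_BC = 298.6 mm².
A_CD = 865.7 mm².
δ_AB = 60940·180/(526.7·107000) = 0.1946 mm
δ_BC = 56470·626/(298.6·107000) = 1.106 mm
δ_CD = 23270·191/(865.7·107000) = 0.04798 mm
δ_DE = -5030·642/(528·107000) = -0.05716 mm
δ = Σδ_i = 1.292 mm.

1.29 mm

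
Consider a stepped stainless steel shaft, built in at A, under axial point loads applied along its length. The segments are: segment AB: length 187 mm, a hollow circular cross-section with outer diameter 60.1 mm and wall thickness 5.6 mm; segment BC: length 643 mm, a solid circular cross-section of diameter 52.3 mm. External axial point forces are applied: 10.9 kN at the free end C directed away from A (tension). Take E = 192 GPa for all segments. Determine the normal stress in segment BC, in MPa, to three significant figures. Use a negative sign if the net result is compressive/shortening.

5.07 MPa

Internal axial forces (sectioning from the free end, tension +): N_BC = 10.9 kN, N_AB = 10.9 kN.
A_BC = 2148 mm².
σ_BC = N_BC/A_BC = 10900/2148 = 5.074 MPa.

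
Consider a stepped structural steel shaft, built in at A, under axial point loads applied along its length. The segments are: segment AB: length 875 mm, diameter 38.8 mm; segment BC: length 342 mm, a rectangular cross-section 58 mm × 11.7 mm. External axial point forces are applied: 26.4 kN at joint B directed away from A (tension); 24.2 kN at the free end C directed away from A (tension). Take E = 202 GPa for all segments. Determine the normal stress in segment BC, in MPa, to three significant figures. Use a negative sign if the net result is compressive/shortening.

35.7 MPa

Internal axial forces (sectioning from the free end, tension +): N_BC = 24.2 kN, N_AB = 50.6 kN.
A_BC = 678.6 mm².
σ_BC = N_BC/A_BC = 24200/678.6 = 35.66 MPa.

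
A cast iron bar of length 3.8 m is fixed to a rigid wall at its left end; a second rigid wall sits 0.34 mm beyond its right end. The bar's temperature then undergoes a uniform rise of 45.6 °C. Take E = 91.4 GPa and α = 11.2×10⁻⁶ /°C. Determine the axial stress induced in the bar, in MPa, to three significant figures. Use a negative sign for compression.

Free thermal expansion αLΔT = 11.2e-6 · 3800 · 45.6 = 1.941 mm.
The walls engage after the gap closes; constrained expansion = 1.941 − 0.34 = 1.601 mm.
The walls impose strain ε = −(1.601)/3800 = -4.2125e-04; σ = Eε = 91400 · -4.2125e-04 = -38.5 MPa.

-38.5 MPa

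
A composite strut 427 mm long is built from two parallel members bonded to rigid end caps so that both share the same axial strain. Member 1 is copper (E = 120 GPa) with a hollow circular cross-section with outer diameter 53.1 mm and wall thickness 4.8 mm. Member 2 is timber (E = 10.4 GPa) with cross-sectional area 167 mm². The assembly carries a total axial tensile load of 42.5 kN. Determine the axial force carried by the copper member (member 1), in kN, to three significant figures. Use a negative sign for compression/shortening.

A_1 = 728.3 mm².
Equal strain + equilibrium ⇒ each member carries load in proportion to AE: A₁E₁ = 87400000 N, A₂E₂ = 1737000 N, ΣAE = 89140000 N.
F₁ = P·A₁E₁/ΣAE = 42500·87400000/89140000 = 41670 N.

41.7 kN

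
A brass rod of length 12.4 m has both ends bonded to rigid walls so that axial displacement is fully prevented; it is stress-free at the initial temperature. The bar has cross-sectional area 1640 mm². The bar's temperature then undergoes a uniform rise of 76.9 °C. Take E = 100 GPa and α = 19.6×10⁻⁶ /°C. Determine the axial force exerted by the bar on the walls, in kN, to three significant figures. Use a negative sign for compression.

Free thermal expansion αLΔT = 19.6e-6 · 12400 · 76.9 = 18.69 mm.
The walls impose strain ε = −(18.69)/12400 = -1.5072e-03; σ = Eε = 100000 · -1.5072e-03 = -150.7 MPa.
Wall reaction R = σ·A = -150.7·1640 = -247200 N = -247.2 kN.

-247 kN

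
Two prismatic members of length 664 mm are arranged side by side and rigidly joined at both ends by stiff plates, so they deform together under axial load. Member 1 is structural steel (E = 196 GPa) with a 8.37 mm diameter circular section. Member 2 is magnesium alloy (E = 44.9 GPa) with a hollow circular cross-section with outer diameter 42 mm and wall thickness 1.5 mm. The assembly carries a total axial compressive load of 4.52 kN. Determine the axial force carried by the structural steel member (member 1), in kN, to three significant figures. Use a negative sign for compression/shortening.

A_1 = 55.02 mm².
A_2 = 190.9 mm².
Equal strain + equilibrium ⇒ each member carries load in proportion to AE: A₁E₁ = 10780000 N, A₂E₂ = 8569000 N, ΣAE = 19350000 N.
F₁ = P·A₁E₁/ΣAE = -4520·10780000/19350000 = -2519 N.

-2.52 kN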